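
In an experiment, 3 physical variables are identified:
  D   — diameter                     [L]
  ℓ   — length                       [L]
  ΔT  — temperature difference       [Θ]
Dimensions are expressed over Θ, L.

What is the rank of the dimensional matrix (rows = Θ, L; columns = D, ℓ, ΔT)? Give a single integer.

Exponent matrix [Θ,L] × [D,ℓ,ΔT]:
  Θ: [ 0  0  1]
  L: [ 1  1  0]
Row reduction gives pivot columns D,ΔT; rank = 2

2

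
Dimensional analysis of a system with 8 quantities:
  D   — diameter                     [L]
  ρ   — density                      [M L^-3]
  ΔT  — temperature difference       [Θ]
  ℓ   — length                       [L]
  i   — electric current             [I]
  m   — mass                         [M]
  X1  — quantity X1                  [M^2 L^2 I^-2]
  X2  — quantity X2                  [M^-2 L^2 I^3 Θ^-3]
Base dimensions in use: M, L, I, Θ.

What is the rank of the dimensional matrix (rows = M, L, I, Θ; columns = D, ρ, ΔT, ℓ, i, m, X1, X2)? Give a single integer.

Dimensional matrix (M×L×I×Θ by D×ρ×ΔT×ℓ×i×m×X1×X2):
  M: [ 0  1  0  0  0  1  2 -2]
  L: [ 1 -3  0  1  0  0  2  2]
  I: [ 0  0  0  0  1  0 -2  3]
  Θ: [ 0  0  1  0  0  0  0 -3]
Row reduction gives pivot columns D,ρ,ΔT,i; rank = 4

4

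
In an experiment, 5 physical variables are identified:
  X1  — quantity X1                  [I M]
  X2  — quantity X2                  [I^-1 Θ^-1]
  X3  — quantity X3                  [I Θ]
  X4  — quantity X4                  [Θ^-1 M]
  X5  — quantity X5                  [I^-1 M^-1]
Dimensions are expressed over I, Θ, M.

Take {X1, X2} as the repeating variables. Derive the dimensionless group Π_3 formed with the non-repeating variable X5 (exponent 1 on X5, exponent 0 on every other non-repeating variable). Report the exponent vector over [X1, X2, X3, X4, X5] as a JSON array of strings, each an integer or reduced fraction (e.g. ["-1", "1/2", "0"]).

["1", "0", "0", "0", "1"]

Dimensional matrix (I×Θ×M by X1×X2×X3×X4×X5):
  I: [ 1 -1  1  0 -1]
  Θ: [ 0 -1  1 -1  0]
  M: [ 1  0  0  1 -1]
RREF → pivots at {X1,X2} ⇒ r = 2
Pivot set = {X1,X2}, free = {X3,X4,X5}
RREF:
  r0: [   1    0    0    1   -1]
  r1: [   0    1   -1    1    0]
  r2: [   0    0    0    0    0]
Fix exponent of X5 at 1, X3 at 0, X4 at 0; solve each RREF row for its pivot's exponent:
  r0: exp(X1) + (-1)·1 = 0 ⇒ exp(X1) = 1
  r1: exp(X2) + (0)·1 = 0 ⇒ exp(X2) = 0
Π_3 = X1 · X5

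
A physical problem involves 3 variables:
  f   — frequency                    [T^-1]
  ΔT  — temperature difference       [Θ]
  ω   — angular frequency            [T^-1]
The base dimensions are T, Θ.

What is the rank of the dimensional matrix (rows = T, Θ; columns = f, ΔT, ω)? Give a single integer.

Exponent matrix [T,Θ] × [f,ΔT,ω]:
  T: [-1  0 -1]
  Θ: [ 0  1  0]
RREF → pivots at {f,ΔT} ⇒ r = 2

2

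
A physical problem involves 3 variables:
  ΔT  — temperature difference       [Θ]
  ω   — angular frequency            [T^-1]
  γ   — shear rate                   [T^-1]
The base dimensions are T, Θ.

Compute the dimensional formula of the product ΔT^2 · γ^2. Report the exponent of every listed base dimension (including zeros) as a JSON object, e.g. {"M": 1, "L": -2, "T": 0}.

Write exponents as rows T,Θ / cols ΔT,ω,γ:
  T: [ 0 -1 -1]
  Θ: [ 1  0  0]
  [T]: (2)·0+(2)·-1 = -2
  [Θ]: (2)·1+(2)·0 = 2
⇒ T^-2 Θ^2

{"T": -2, "Θ": 2}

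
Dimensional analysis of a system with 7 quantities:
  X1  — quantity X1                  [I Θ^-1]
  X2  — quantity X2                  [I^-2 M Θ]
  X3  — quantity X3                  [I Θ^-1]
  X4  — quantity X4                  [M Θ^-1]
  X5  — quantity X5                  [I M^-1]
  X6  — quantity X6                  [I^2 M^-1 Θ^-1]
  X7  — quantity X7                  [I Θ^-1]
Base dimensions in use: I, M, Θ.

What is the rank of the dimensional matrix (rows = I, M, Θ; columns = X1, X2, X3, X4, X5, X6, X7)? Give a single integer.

Exponent matrix [I,M,Θ] × [X1,X2,X3,X4,X5,X6,X7]:
  I: [ 1 -2  1  0  1  2  1]
  M: [ 0  1  0  1 -1 -1  0]
  Θ: [-1  1 -1 -1  0 -1 -1]
Row reduction gives pivot columns X1,X2; rank = 2

2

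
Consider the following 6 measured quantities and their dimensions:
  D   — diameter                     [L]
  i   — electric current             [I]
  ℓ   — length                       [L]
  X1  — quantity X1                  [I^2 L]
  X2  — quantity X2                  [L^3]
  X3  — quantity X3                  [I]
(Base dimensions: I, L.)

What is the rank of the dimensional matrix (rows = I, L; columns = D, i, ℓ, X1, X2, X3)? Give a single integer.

2

Exponent matrix [I,L] × [D,i,ℓ,X1,X2,X3]:
  I: [ 0  1  0  2  0  1]
  L: [ 1  0  1  1  3  0]
Row reduction gives pivot columns D,i; rank = 2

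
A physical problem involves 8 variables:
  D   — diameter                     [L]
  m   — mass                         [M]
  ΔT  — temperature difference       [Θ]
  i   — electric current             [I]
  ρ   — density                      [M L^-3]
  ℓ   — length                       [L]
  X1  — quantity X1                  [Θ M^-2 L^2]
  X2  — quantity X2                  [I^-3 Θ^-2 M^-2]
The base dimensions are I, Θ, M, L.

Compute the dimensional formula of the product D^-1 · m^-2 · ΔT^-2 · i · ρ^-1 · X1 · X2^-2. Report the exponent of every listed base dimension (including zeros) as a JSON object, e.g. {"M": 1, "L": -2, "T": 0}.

Exponent matrix [I,Θ,M,L] × [D,m,ΔT,i,ρ,ℓ,X1,X2]:
  I: [ 0  0  0  1  0  0  0 -3]
  Θ: [ 0  0  1  0  0  0  1 -2]
  M: [ 0  1  0  0  1  0 -2 -2]
  L: [ 1  0  0  0 -3  1  2  0]
  [I]: (-1)·0+(-2)·0+(-2)·0+(1)·1+(-1)·0+(1)·0+(-2)·-3 = 7
  [Θ]: (-1)·0+(-2)·0+(-2)·1+(1)·0+(-1)·0+(1)·1+(-2)·-2 = 3
  [M]: (-1)·0+(-2)·1+(-2)·0+(1)·0+(-1)·1+(1)·-2+(-2)·-2 = -1
  [L]: (-1)·1+(-2)·0+(-2)·0+(1)·0+(-1)·-3+(1)·2+(-2)·0 = 4
⇒ I^7 Θ^3 M^-1 L^4

{"I": 7, "Θ": 3, "M": -1, "L": 4}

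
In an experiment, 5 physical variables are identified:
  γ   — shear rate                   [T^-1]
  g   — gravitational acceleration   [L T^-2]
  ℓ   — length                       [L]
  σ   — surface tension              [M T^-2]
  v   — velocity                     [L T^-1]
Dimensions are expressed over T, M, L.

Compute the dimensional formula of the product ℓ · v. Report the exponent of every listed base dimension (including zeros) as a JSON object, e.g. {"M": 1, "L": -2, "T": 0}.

Write exponents as rows T,M,L / cols γ,g,ℓ,σ,v:
  T: [-1 -2  0 -2 -1]
  M: [ 0  0  0  1  0]
  L: [ 0  1  1  0  1]
  [T]: (1)·0+(1)·-1 = -1
  [M]: (1)·0+(1)·0 = 0
  [L]: (1)·1+(1)·1 = 2
⇒ T^-1 L^2

{"T": -1, "M": 0, "L": 2}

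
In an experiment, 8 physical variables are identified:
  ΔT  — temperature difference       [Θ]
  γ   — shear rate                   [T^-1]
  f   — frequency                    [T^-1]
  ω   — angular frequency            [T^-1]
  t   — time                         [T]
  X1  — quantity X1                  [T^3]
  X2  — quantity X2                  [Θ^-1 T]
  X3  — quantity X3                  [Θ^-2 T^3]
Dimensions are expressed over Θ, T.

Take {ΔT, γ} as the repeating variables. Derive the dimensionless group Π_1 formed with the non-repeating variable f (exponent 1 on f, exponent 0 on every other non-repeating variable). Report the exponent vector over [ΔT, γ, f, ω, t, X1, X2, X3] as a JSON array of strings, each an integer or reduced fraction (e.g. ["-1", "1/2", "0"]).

["0", "-1", "1", "0", "0", "0", "0", "0"]

Write exponents as rows Θ,T / cols ΔT,γ,f,ω,t,X1,X2,X3:
  Θ: [ 1  0  0  0  0  0 -1 -2]
  T: [ 0 -1 -1 -1  1  3  1  3]
Row reduction gives pivot columns ΔT,γ; rank = 2
Pivot set = {ΔT,γ}, free = {f,ω,t,X1,X2,X3}
RREF:
  r0: [   1    0    0    0    0    0   -1   -2]
  r1: [   0    1    1    1   -1   -3   -1   -3]
Fix exponent of f at 1, ω at 0, t at 0, X1 at 0, X2 at 0, X3 at 0; solve each RREF row for its pivot's exponent:
  r0: exp(ΔT) + (0)·1 = 0 ⇒ exp(ΔT) = 0
  r1: exp(γ) + (1)·1 = 0 ⇒ exp(γ) = -1
Π_1 = γ^-1 · f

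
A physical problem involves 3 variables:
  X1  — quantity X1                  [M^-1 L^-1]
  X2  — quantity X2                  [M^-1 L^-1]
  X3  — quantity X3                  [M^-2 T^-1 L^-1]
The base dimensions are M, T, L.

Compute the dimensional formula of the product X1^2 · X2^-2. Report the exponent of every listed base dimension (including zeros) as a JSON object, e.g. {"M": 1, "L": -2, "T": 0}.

Dimensional matrix (M×T×L by X1×X2×X3):
  M: [-1 -1 -2]
  T: [ 0  0 -1]
  L: [-1 -1 -1]
  [M]: (2)·-1+(-2)·-1 = 0
  [T]: (2)·0+(-2)·0 = 0
  [L]: (2)·-1+(-2)·-1 = 0
⇒ 1 (dimensionless)

{"M": 0, "T": 0, "L": 0}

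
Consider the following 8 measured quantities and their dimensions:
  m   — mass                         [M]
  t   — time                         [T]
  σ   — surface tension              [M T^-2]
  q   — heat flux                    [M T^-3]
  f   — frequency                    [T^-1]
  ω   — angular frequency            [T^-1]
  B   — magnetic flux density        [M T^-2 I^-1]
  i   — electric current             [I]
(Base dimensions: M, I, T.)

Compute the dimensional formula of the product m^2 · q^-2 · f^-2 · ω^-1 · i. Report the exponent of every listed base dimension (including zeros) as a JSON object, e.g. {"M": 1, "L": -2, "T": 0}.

{"M": 0, "I": 1, "T": 9}

Exponent matrix [M,I,T] × [m,t,σ,q,f,ω,B,i]:
  M: [ 1  0  1  1  0  0  1  0]
  I: [ 0  0  0  0  0  0 -1  1]
  T: [ 0  1 -2 -3 -1 -1 -2  0]
  [M]: (2)·1+(-2)·1+(-2)·0+(-1)·0+(1)·0 = 0
  [I]: (2)·0+(-2)·0+(-2)·0+(-1)·0+(1)·1 = 1
  [T]: (2)·0+(-2)·-3+(-2)·-1+(-1)·-1+(1)·0 = 9
⇒ I T^9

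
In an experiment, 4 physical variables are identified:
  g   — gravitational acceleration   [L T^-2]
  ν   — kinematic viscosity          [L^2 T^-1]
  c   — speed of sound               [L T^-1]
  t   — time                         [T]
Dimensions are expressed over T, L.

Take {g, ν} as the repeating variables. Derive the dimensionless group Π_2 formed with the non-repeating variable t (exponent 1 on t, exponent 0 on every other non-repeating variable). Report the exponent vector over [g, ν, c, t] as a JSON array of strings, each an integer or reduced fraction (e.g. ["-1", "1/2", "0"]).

["2/3", "-1/3", "0", "1"]

Exponent matrix [T,L] × [g,ν,c,t]:
  T: [-2 -1 -1  1]
  L: [ 1  2  1  0]
RREF → pivots at {g,ν} ⇒ r = 2
Pivot set = {g,ν}, free = {c,t}
RREF:
  r0: [   1    0  1/3 -2/3]
  r1: [   0    1  1/3  1/3]
Fix exponent of t at 1, c at 0; solve each RREF row for its pivot's exponent:
  r0: exp(g) + (-2/3)·1 = 0 ⇒ exp(g) = 2/3
  r1: exp(ν) + (1/3)·1 = 0 ⇒ exp(ν) = -1/3
Π_2 = g^(2/3) · ν^(-1/3) · t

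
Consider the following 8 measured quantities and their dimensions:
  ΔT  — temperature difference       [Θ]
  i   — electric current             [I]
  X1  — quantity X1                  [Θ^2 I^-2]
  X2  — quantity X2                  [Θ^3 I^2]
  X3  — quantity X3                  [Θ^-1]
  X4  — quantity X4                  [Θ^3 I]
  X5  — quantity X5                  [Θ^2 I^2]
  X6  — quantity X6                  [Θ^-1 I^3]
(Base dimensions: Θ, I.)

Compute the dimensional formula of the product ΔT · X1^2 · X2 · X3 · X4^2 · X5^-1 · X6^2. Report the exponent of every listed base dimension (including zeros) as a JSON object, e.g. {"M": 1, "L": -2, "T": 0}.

Write exponents as rows Θ,I / cols ΔT,i,X1,X2,X3,X4,X5,X6:
  Θ: [ 1  0  2  3 -1  3  2 -1]
  I: [ 0  1 -2  2  0  1  2  3]
  [Θ]: (1)·1+(2)·2+(1)·3+(1)·-1+(2)·3+(-1)·2+(2)·-1 = 9
  [I]: (1)·0+(2)·-2+(1)·2+(1)·0+(2)·1+(-1)·2+(2)·3 = 4
⇒ Θ^9 I^4

{"Θ": 9, "I": 4}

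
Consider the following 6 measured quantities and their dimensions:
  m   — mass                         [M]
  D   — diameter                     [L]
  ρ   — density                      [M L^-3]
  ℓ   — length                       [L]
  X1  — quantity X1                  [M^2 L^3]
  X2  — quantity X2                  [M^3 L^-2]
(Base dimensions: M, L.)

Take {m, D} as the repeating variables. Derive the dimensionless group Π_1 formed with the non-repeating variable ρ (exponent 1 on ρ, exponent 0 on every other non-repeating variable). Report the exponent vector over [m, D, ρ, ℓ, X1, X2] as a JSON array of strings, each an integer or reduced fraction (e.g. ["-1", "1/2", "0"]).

Dimensional matrix (M×L by m×D×ρ×ℓ×X1×X2):
  M: [ 1  0  1  0  2  3]
  L: [ 0  1 -3  1  3 -2]
Echelon form has 2 nonzero rows (pivots: m,D)
Pivot set = {m,D}, free = {ρ,ℓ,X1,X2}
RREF:
  r0: [   1    0    1    0    2    3]
  r1: [   0    1   -3    1    3   -2]
Fix exponent of ρ at 1, ℓ at 0, X1 at 0, X2 at 0; solve each RREF row for its pivot's exponent:
  r0: exp(m) + (1)·1 = 0 ⇒ exp(m) = -1
  r1: exp(D) + (-3)·1 = 0 ⇒ exp(D) = 3
Π_1 = m^-1 · D^3 · ρ

["-1", "3", "1", "0", "0", "0"]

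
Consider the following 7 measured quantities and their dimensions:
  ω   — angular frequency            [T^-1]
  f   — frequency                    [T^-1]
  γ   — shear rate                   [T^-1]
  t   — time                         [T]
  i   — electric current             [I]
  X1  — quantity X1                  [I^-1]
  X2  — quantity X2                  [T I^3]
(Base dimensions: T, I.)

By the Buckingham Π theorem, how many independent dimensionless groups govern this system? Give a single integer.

5

Exponent matrix [T,I] × [ω,f,γ,t,i,X1,X2]:
  T: [-1 -1 -1  1  0  0  1]
  I: [ 0  0  0  0  1 -1  3]
Echelon form has 2 nonzero rows (pivots: ω,i)
n=7, r=2 ⇒ 5 dimensionless groups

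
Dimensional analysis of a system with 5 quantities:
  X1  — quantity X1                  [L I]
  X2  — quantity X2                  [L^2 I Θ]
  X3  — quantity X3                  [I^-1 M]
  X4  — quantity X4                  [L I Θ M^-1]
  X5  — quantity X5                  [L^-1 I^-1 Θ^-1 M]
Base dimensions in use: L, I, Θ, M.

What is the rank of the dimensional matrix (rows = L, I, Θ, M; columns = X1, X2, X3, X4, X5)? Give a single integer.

3

Exponent matrix [L,I,Θ,M] × [X1,X2,X3,X4,X5]:
  L: [ 1  2  0  1 -1]
  I: [ 1  1 -1  1 -1]
  Θ: [ 0  1  0  1 -1]
  M: [ 0  0  1 -1  1]
RREF → pivots at {X1,X2,X3} ⇒ r = 3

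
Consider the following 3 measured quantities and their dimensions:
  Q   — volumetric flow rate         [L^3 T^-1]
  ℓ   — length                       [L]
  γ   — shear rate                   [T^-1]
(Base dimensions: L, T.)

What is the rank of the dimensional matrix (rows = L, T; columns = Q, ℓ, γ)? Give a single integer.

2

Dimensional matrix (L×T by Q×ℓ×γ):
  L: [ 3  1  0]
  T: [-1  0 -1]
Echelon form has 2 nonzero rows (pivots: Q,ℓ)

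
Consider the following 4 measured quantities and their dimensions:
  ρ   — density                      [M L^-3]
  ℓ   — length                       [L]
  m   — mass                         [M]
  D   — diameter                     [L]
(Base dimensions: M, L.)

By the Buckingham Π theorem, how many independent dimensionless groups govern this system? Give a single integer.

Write exponents as rows M,L / cols ρ,ℓ,m,D:
  M: [ 1  0  1  0]
  L: [-3  1  0  1]
RREF → pivots at {ρ,ℓ} ⇒ r = 2
4 vars − rank 2 = 2 Π groups

2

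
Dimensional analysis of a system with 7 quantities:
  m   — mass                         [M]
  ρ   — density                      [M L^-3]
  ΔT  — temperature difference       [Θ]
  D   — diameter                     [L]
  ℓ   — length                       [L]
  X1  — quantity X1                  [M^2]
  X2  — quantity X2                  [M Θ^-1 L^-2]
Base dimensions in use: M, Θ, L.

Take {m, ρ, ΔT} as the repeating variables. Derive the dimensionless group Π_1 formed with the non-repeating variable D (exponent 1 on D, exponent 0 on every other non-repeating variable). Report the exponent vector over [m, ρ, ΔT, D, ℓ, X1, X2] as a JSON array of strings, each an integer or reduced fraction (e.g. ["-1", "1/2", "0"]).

Dimensional matrix (M×Θ×L by m×ρ×ΔT×D×ℓ×X1×X2):
  M: [ 1  1  0  0  0  2  1]
  Θ: [ 0  0  1  0  0  0 -1]
  L: [ 0 -3  0  1  1  0 -2]
Echelon form has 3 nonzero rows (pivots: m,ρ,ΔT)
Pivot set = {m,ρ,ΔT}, free = {D,ℓ,X1,X2}
RREF:
  r0: [   1    0    0  1/3  1/3    2  1/3]
  r1: [   0    1    0 -1/3 -1/3    0  2/3]
  r2: [   0    0    1    0    0    0   -1]
Fix exponent of D at 1, ℓ at 0, X1 at 0, X2 at 0; solve each RREF row for its pivot's exponent:
  r0: exp(m) + (1/3)·1 = 0 ⇒ exp(m) = -1/3
  r1: exp(ρ) + (-1/3)·1 = 0 ⇒ exp(ρ) = 1/3
  r2: exp(ΔT) + (0)·1 = 0 ⇒ exp(ΔT) = 0
Π_1 = m^(-1/3) · ρ^(1/3) · D

["-1/3", "1/3", "0", "1", "0", "0", "0"]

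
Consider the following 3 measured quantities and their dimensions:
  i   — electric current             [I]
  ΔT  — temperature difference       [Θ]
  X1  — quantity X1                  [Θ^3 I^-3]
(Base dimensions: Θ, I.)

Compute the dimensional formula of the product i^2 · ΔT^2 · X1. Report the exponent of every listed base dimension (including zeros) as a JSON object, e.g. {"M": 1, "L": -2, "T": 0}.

{"Θ": 5, "I": -1}

Exponent matrix [Θ,I] × [i,ΔT,X1]:
  Θ: [ 0  1  3]
  I: [ 1  0 -3]
  [Θ]: (2)·0+(2)·1+(1)·3 = 5
  [I]: (2)·1+(2)·0+(1)·-3 = -1
⇒ Θ^5 I^-1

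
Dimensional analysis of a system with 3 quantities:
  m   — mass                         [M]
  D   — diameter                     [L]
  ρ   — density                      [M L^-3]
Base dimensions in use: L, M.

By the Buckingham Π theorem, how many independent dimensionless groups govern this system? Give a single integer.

1

Write exponents as rows L,M / cols m,D,ρ:
  L: [ 0  1 -3]
  M: [ 1  0  1]
Echelon form has 2 nonzero rows (pivots: m,D)
n=3, r=2 ⇒ 1 dimensionless group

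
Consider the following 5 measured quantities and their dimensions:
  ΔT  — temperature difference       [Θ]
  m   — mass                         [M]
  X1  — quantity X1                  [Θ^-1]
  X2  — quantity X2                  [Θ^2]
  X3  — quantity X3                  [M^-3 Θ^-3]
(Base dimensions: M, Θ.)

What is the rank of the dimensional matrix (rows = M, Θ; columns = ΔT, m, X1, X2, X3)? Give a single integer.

2

Exponent matrix [M,Θ] × [ΔT,m,X1,X2,X3]:
  M: [ 0  1  0  0 -3]
  Θ: [ 1  0 -1  2 -3]
Row reduction gives pivot columns ΔT,m; rank = 2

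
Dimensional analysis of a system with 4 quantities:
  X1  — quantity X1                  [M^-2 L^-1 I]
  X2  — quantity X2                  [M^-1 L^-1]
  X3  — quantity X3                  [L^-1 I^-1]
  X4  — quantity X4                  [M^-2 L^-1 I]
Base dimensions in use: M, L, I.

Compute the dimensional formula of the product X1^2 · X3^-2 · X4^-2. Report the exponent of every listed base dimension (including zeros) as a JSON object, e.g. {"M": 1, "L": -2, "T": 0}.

{"M": 0, "L": 2, "I": 2}

Write exponents as rows M,L,I / cols X1,X2,X3,X4:
  M: [-2 -1  0 -2]
  L: [-1 -1 -1 -1]
  I: [ 1  0 -1  1]
  [M]: (2)·-2+(-2)·0+(-2)·-2 = 0
  [L]: (2)·-1+(-2)·-1+(-2)·-1 = 2
  [I]: (2)·1+(-2)·-1+(-2)·1 = 2
⇒ L^2 I^2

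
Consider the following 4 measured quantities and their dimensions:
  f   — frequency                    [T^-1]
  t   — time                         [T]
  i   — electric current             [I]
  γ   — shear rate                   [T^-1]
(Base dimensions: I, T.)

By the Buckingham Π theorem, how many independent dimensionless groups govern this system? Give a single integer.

Write exponents as rows I,T / cols f,t,i,γ:
  I: [ 0  0  1  0]
  T: [-1  1  0 -1]
RREF → pivots at {f,i} ⇒ r = 2
n=4, r=2 ⇒ 2 dimensionless groups

2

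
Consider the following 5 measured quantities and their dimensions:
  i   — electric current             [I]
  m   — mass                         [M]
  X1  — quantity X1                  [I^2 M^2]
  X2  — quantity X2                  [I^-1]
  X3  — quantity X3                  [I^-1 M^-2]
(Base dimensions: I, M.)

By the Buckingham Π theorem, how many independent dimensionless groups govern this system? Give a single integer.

Write exponents as rows I,M / cols i,m,X1,X2,X3:
  I: [ 1  0  2 -1 -1]
  M: [ 0  1  2  0 -2]
Row reduction gives pivot columns i,m; rank = 2
5 vars − rank 2 = 3 Π groups

3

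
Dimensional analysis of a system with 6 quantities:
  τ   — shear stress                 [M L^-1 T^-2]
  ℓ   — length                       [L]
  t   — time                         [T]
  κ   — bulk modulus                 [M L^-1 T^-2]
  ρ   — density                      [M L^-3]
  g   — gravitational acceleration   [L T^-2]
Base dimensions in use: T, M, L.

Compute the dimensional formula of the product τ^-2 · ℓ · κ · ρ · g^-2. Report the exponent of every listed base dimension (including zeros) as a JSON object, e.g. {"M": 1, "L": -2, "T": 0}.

Exponent matrix [T,M,L] × [τ,ℓ,t,κ,ρ,g]:
  T: [-2  0  1 -2  0 -2]
  M: [ 1  0  0  1  1  0]
  L: [-1  1  0 -1 -3  1]
  [T]: (-2)·-2+(1)·0+(1)·-2+(1)·0+(-2)·-2 = 6
  [M]: (-2)·1+(1)·0+(1)·1+(1)·1+(-2)·0 = 0
  [L]: (-2)·-1+(1)·1+(1)·-1+(1)·-3+(-2)·1 = -3
⇒ T^6 L^-3

{"T": 6, "M": 0, "L": -3}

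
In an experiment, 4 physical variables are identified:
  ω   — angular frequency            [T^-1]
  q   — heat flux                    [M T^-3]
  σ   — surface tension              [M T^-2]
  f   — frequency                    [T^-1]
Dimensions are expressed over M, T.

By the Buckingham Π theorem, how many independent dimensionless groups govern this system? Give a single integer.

Write exponents as rows M,T / cols ω,q,σ,f:
  M: [ 0  1  1  0]
  T: [-1 -3 -2 -1]
RREF → pivots at {ω,q} ⇒ r = 2
4 vars − rank 2 = 2 Π groups

2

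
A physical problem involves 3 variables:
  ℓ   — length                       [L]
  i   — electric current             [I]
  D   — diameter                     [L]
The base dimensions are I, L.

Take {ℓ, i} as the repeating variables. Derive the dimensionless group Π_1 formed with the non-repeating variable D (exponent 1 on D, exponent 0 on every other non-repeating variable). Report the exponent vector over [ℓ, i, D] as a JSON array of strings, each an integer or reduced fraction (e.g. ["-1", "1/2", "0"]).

Dimensional matrix (I×L by ℓ×i×D):
  I: [ 0  1  0]
  L: [ 1  0  1]
Row reduction gives pivot columns ℓ,i; rank = 2
Pivot set = {ℓ,i}, free = {D}
RREF:
  r0: [   1    0    1]
  r1: [   0    1    0]
Fix exponent of D at 1; solve each RREF row for its pivot's exponent:
  r0: exp(ℓ) + (1)·1 = 0 ⇒ exp(ℓ) = -1
  r1: exp(i) + (0)·1 = 0 ⇒ exp(i) = 0
Π_1 = ℓ^-1 · D

["-1", "0", "1"]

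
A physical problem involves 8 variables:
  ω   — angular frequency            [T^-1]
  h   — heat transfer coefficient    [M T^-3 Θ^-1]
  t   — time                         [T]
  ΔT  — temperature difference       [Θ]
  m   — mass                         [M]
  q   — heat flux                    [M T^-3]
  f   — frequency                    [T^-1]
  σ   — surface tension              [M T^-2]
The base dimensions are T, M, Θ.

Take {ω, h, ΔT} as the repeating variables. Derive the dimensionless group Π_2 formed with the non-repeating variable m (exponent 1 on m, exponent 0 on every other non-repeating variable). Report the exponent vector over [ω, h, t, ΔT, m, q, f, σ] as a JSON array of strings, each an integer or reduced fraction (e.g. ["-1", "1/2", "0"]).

Write exponents as rows T,M,Θ / cols ω,h,t,ΔT,m,q,f,σ:
  T: [-1 -3  1  0  0 -3 -1 -2]
  M: [ 0  1  0  0  1  1  0  1]
  Θ: [ 0 -1  0  1  0  0  0  0]
Row reduction gives pivot columns ω,h,ΔT; rank = 3
Repeat: ω,h,ΔT; free: t,m,q,f,σ
RREF:
  r0: [   1    0   -1    0   -3    0    1   -1]
  r1: [   0    1    0    0    1    1    0    1]
  r2: [   0    0    0    1    1    1    0    1]
Fix exponent of m at 1, t at 0, q at 0, f at 0, σ at 0; solve each RREF row for its pivot's exponent:
  r0: exp(ω) + (-3)·1 = 0 ⇒ exp(ω) = 3
  r1: exp(h) + (1)·1 = 0 ⇒ exp(h) = -1
  r2: exp(ΔT) + (1)·1 = 0 ⇒ exp(ΔT) = -1
Π_2 = ω^3 · h^-1 · ΔT^-1 · m

["3", "-1", "0", "-1", "1", "0", "0", "0"]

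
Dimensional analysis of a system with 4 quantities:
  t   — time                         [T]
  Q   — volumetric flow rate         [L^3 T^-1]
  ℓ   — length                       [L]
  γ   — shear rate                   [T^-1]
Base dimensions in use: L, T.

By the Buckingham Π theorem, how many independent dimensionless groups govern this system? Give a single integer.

2

Dimensional matrix (L×T by t×Q×ℓ×γ):
  L: [ 0  3  1  0]
  T: [ 1 -1  0 -1]
RREF → pivots at {t,Q} ⇒ r = 2
n=4, r=2 ⇒ 2 dimensionless groups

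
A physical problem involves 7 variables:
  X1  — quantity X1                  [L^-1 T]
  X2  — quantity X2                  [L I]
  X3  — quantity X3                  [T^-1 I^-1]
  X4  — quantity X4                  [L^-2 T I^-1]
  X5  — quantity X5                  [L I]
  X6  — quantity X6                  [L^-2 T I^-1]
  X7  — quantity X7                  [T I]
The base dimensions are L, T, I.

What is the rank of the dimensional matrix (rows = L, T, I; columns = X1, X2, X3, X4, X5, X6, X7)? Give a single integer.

Dimensional matrix (L×T×I by X1×X2×X3×X4×X5×X6×X7):
  L: [-1  1  0 -2  1 -2  0]
  T: [ 1  0 -1  1  0  1  1]
  I: [ 0  1 -1 -1  1 -1  1]
RREF → pivots at {X1,X2} ⇒ r = 2

2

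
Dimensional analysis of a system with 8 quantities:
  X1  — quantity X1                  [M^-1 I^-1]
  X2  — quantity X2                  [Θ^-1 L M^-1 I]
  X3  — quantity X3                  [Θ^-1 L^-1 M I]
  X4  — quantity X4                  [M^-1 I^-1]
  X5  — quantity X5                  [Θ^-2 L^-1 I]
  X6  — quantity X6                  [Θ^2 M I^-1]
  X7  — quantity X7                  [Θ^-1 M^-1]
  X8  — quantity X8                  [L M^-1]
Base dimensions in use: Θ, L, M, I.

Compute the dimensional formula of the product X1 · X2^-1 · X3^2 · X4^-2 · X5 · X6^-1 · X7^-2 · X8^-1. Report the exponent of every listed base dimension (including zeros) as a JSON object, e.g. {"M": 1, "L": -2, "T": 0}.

{"Θ": -3, "L": -5, "M": 6, "I": 4}

Exponent matrix [Θ,L,M,I] × [X1,X2,X3,X4,X5,X6,X7,X8]:
  Θ: [ 0 -1 -1  0 -2  2 -1  0]
  L: [ 0  1 -1  0 -1  0  0  1]
  M: [-1 -1  1 -1  0  1 -1 -1]
  I: [-1  1  1 -1  1 -1  0  0]
  [Θ]: (1)·0+(-1)·-1+(2)·-1+(-2)·0+(1)·-2+(-1)·2+(-2)·-1+(-1)·0 = -3
  [L]: (1)·0+(-1)·1+(2)·-1+(-2)·0+(1)·-1+(-1)·0+(-2)·0+(-1)·1 = -5
  [M]: (1)·-1+(-1)·-1+(2)·1+(-2)·-1+(1)·0+(-1)·1+(-2)·-1+(-1)·-1 = 6
  [I]: (1)·-1+(-1)·1+(2)·1+(-2)·-1+(1)·1+(-1)·-1+(-2)·0+(-1)·0 = 4
⇒ Θ^-3 L^-5 M^6 I^4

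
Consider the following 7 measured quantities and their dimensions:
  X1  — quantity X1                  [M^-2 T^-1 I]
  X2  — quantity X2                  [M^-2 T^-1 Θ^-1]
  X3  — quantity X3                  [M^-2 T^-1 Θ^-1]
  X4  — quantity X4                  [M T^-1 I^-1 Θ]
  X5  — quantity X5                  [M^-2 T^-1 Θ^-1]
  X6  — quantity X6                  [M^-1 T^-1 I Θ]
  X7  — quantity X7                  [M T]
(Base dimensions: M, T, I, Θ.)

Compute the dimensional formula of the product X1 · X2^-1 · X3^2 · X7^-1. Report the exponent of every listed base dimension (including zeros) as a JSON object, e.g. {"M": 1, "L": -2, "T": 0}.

{"M": -5, "T": -3, "I": 1, "Θ": -1}

Exponent matrix [M,T,I,Θ] × [X1,X2,X3,X4,X5,X6,X7]:
  M: [-2 -2 -2  1 -2 -1  1]
  T: [-1 -1 -1 -1 -1 -1  1]
  I: [ 1  0  0 -1  0  1  0]
  Θ: [ 0 -1 -1  1 -1  1  0]
  [M]: (1)·-2+(-1)·-2+(2)·-2+(-1)·1 = -5
  [T]: (1)·-1+(-1)·-1+(2)·-1+(-1)·1 = -3
  [I]: (1)·1+(-1)·0+(2)·0+(-1)·0 = 1
  [Θ]: (1)·0+(-1)·-1+(2)·-1+(-1)·0 = -1
⇒ M^-5 T^-3 I Θ^-1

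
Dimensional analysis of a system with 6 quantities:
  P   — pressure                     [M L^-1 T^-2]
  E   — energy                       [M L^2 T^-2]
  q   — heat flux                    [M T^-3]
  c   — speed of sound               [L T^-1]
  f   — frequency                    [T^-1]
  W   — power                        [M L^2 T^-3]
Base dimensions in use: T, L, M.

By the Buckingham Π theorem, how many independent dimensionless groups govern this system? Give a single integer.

Dimensional matrix (T×L×M by P×E×q×c×f×W):
  T: [-2 -2 -3 -1 -1 -3]
  L: [-1  2  0  1  0  2]
  M: [ 1  1  1  0  0  1]
Echelon form has 3 nonzero rows (pivots: P,E,q)
6 vars − rank 3 = 3 Π groups

3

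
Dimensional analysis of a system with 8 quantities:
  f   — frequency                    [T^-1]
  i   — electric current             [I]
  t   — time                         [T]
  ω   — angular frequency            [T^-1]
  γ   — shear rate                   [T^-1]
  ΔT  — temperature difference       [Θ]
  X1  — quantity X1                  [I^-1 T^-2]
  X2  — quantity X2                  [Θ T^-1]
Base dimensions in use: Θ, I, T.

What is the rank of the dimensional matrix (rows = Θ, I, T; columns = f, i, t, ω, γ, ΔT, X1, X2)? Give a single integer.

Exponent matrix [Θ,I,T] × [f,i,t,ω,γ,ΔT,X1,X2]:
  Θ: [ 0  0  0  0  0  1  0  1]
  I: [ 0  1  0  0  0  0 -1  0]
  T: [-1  0  1 -1 -1  0 -2 -1]
RREF → pivots at {f,i,ΔT} ⇒ r = 3

3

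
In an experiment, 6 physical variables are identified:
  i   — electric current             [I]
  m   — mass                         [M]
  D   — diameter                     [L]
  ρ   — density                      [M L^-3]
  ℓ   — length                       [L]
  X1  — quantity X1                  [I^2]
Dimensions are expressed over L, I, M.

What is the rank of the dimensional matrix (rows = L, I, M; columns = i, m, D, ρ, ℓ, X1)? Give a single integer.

3

Write exponents as rows L,I,M / cols i,m,D,ρ,ℓ,X1:
  L: [ 0  0  1 -3  1  0]
  I: [ 1  0  0  0  0  2]
  M: [ 0  1  0  1  0  0]
Echelon form has 3 nonzero rows (pivots: i,m,D)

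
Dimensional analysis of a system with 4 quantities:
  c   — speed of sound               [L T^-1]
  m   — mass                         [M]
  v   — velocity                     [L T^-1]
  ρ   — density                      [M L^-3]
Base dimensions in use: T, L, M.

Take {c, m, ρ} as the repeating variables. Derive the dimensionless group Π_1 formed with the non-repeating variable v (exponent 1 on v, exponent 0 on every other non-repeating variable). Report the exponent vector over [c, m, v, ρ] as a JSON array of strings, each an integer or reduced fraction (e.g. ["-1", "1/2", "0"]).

Dimensional matrix (T×L×M by c×m×v×ρ):
  T: [-1  0 -1  0]
  L: [ 1  0  1 -3]
  M: [ 0  1  0  1]
RREF → pivots at {c,m,ρ} ⇒ r = 3
Repeat: c,m,ρ; free: v
RREF:
  r0: [   1    0    1    0]
  r1: [   0    1    0    0]
  r2: [   0    0    0    1]
Fix exponent of v at 1; solve each RREF row for its pivot's exponent:
  r0: exp(c) + (1)·1 = 0 ⇒ exp(c) = -1
  r1: exp(m) + (0)·1 = 0 ⇒ exp(m) = 0
  r2: exp(ρ) + (0)·1 = 0 ⇒ exp(ρ) = 0
Π_1 = c^-1 · v

["-1", "0", "1", "0"]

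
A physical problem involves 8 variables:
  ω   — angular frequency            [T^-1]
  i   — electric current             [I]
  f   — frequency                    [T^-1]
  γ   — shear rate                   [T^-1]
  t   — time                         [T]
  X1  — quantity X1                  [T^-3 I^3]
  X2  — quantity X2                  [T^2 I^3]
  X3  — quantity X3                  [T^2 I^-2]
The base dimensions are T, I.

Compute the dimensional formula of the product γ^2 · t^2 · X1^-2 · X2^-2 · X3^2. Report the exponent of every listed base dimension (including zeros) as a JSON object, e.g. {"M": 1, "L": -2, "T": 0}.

{"T": 6, "I": -16}

Write exponents as rows T,I / cols ω,i,f,γ,t,X1,X2,X3:
  T: [-1  0 -1 -1  1 -3  2  2]
  I: [ 0  1  0  0  0  3  3 -2]
  [T]: (2)·-1+(2)·1+(-2)·-3+(-2)·2+(2)·2 = 6
  [I]: (2)·0+(2)·0+(-2)·3+(-2)·3+(2)·-2 = -16
⇒ T^6 I^-16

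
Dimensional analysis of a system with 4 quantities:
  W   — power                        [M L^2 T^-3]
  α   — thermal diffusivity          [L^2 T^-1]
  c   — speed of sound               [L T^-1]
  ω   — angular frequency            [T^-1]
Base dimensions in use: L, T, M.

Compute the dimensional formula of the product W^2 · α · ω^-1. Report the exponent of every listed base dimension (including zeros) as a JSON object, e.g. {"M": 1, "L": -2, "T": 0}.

Exponent matrix [L,T,M] × [W,α,c,ω]:
  L: [ 2  2  1  0]
  T: [-3 -1 -1 -1]
  M: [ 1  0  0  0]
  [L]: (2)·2+(1)·2+(-1)·0 = 6
  [T]: (2)·-3+(1)·-1+(-1)·-1 = -6
  [M]: (2)·1+(1)·0+(-1)·0 = 2
⇒ L^6 T^-6 M^2

{"L": 6, "T": -6, "M": 2}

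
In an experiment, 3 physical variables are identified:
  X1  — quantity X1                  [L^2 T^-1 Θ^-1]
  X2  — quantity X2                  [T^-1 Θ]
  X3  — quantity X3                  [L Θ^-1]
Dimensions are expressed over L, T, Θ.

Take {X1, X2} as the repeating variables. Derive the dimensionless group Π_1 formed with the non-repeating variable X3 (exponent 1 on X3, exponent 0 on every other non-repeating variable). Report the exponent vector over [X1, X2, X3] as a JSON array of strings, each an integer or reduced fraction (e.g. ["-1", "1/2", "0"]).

["-1/2", "1/2", "1"]

Dimensional matrix (L×T×Θ by X1×X2×X3):
  L: [ 2  0  1]
  T: [-1 -1  0]
  Θ: [-1  1 -1]
Echelon form has 2 nonzero rows (pivots: X1,X2)
Pivot set = {X1,X2}, free = {X3}
RREF:
  r0: [   1    0  1/2]
  r1: [   0    1 -1/2]
  r2: [   0    0    0]
Fix exponent of X3 at 1; solve each RREF row for its pivot's exponent:
  r0: exp(X1) + (1/2)·1 = 0 ⇒ exp(X1) = -1/2
  r1: exp(X2) + (-1/2)·1 = 0 ⇒ exp(X2) = 1/2
Π_1 = X1^(-1/2) · X2^(1/2) · X3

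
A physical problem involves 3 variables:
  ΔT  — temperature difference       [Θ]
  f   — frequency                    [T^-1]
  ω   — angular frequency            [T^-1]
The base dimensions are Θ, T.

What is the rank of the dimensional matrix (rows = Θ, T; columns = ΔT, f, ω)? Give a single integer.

2

Exponent matrix [Θ,T] × [ΔT,f,ω]:
  Θ: [ 1  0  0]
  T: [ 0 -1 -1]
Echelon form has 2 nonzero rows (pivots: ΔT,f)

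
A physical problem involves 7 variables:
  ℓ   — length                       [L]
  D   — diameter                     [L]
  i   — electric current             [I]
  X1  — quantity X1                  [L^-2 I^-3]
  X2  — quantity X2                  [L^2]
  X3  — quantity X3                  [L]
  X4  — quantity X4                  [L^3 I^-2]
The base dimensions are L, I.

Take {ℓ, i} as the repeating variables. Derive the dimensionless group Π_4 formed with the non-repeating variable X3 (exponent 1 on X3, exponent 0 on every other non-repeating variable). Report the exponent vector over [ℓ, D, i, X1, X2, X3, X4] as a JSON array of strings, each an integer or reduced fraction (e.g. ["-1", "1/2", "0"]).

Dimensional matrix (L×I by ℓ×D×i×X1×X2×X3×X4):
  L: [ 1  1  0 -2  2  1  3]
  I: [ 0  0  1 -3  0  0 -2]
Row reduction gives pivot columns ℓ,i; rank = 2
Repeat: ℓ,i; free: D,X1,X2,X3,X4
RREF:
  r0: [   1    1    0   -2    2    1    3]
  r1: [   0    0    1   -3    0    0   -2]
Fix exponent of X3 at 1, D at 0, X1 at 0, X2 at 0, X4 at 0; solve each RREF row for its pivot's exponent:
  r0: exp(ℓ) + (1)·1 = 0 ⇒ exp(ℓ) = -1
  r1: exp(i) + (0)·1 = 0 ⇒ exp(i) = 0
Π_4 = ℓ^-1 · X3

["-1", "0", "0", "0", "0", "1", "0"]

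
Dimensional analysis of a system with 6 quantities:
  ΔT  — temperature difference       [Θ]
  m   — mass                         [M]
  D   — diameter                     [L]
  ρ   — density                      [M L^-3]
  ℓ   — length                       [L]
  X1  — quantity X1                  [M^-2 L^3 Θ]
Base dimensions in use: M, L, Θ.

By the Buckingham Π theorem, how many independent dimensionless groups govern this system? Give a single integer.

Write exponents as rows M,L,Θ / cols ΔT,m,D,ρ,ℓ,X1:
  M: [ 0  1  0  1  0 -2]
  L: [ 0  0  1 -3  1  3]
  Θ: [ 1  0  0  0  0  1]
Echelon form has 3 nonzero rows (pivots: ΔT,m,D)
n=6, r=3 ⇒ 3 dimensionless groups

3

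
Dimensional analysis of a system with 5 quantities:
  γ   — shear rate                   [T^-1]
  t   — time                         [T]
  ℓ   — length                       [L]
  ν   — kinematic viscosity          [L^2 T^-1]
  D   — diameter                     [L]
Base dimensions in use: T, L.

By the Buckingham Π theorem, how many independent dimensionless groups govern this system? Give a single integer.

3

Write exponents as rows T,L / cols γ,t,ℓ,ν,D:
  T: [-1  1  0 -1  0]
  L: [ 0  0  1  2  1]
RREF → pivots at {γ,ℓ} ⇒ r = 2
5 vars − rank 2 = 3 Π groups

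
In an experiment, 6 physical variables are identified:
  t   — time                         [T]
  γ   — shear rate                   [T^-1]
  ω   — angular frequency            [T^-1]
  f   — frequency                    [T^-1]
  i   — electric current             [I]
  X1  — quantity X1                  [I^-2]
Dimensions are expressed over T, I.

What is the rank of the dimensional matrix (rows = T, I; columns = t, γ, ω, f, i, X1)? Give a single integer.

Dimensional matrix (T×I by t×γ×ω×f×i×X1):
  T: [ 1 -1 -1 -1  0  0]
  I: [ 0  0  0  0  1 -2]
Echelon form has 2 nonzero rows (pivots: t,i)

2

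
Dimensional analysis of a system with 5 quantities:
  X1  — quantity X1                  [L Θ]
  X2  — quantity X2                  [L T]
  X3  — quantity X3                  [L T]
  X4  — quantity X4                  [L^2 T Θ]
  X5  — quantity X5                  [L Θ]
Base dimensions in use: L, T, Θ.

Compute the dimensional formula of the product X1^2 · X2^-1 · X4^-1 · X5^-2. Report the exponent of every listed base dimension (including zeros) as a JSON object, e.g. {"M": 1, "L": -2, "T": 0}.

Exponent matrix [L,T,Θ] × [X1,X2,X3,X4,X5]:
  L: [ 1  1  1  2  1]
  T: [ 0  1  1  1  0]
  Θ: [ 1  0  0  1  1]
  [L]: (2)·1+(-1)·1+(-1)·2+(-2)·1 = -3
  [T]: (2)·0+(-1)·1+(-1)·1+(-2)·0 = -2
  [Θ]: (2)·1+(-1)·0+(-1)·1+(-2)·1 = -1
⇒ L^-3 T^-2 Θ^-1

{"L": -3, "T": -2, "Θ": -1}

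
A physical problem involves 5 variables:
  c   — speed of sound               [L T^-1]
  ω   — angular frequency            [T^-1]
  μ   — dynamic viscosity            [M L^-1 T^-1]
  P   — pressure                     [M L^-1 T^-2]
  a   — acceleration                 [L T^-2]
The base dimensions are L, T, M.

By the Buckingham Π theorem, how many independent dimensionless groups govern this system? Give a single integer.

2

Dimensional matrix (L×T×M by c×ω×μ×P×a):
  L: [ 1  0 -1 -1  1]
  T: [-1 -1 -1 -2 -2]
  M: [ 0  0  1  1  0]
Echelon form has 3 nonzero rows (pivots: c,ω,μ)
Π count = n − r = 5 − 3 = 2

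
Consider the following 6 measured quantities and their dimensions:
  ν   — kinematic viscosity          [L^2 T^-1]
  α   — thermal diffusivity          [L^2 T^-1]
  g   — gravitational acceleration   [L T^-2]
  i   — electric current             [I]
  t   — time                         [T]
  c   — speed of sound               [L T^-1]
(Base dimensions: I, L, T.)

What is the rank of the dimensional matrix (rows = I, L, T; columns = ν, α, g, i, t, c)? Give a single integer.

Dimensional matrix (I×L×T by ν×α×g×i×t×c):
  I: [ 0  0  0  1  0  0]
  L: [ 2  2  1  0  0  1]
  T: [-1 -1 -2  0  1 -1]
Echelon form has 3 nonzero rows (pivots: ν,g,i)

3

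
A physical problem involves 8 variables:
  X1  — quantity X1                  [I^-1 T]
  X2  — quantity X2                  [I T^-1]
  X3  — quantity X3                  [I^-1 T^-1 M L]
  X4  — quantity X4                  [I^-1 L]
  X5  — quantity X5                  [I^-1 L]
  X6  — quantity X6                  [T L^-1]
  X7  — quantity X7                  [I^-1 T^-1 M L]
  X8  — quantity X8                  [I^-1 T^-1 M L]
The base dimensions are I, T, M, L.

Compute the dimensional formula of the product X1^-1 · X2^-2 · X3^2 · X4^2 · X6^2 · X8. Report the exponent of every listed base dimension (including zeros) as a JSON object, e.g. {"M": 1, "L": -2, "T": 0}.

Dimensional matrix (I×T×M×L by X1×X2×X3×X4×X5×X6×X7×X8):
  I: [-1  1 -1 -1 -1  0 -1 -1]
  T: [ 1 -1 -1  0  0  1 -1 -1]
  M: [ 0  0  1  0  0  0  1  1]
  L: [ 0  0  1  1  1 -1  1  1]
  [I]: (-1)·-1+(-2)·1+(2)·-1+(2)·-1+(2)·0+(1)·-1 = -6
  [T]: (-1)·1+(-2)·-1+(2)·-1+(2)·0+(2)·1+(1)·-1 = 0
  [M]: (-1)·0+(-2)·0+(2)·1+(2)·0+(2)·0+(1)·1 = 3
  [L]: (-1)·0+(-2)·0+(2)·1+(2)·1+(2)·-1+(1)·1 = 3
⇒ I^-6 M^3 L^3

{"I": -6, "T": 0, "M": 3, "L": 3}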